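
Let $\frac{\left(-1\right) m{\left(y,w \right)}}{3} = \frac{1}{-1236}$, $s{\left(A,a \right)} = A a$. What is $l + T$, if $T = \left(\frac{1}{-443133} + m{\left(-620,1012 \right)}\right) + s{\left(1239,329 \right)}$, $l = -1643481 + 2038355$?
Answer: $\frac{146513977086701}{182570796} \approx 8.0251 \cdot 10^{5}$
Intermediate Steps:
$m{\left(y,w \right)} = \frac{1}{412}$ ($m{\left(y,w \right)} = - \frac{3}{-1236} = \left(-3\right) \left(- \frac{1}{1236}\right) = \frac{1}{412}$)
$l = 394874$
$T = \frac{74421516586997}{182570796}$ ($T = \left(\frac{1}{-443133} + \frac{1}{412}\right) + 1239 \cdot 329 = \left(- \frac{1}{443133} + \frac{1}{412}\right) + 407631 = \frac{442721}{182570796} + 407631 = \frac{74421516586997}{182570796} \approx 4.0763 \cdot 10^{5}$)
$l + T = 394874 + \frac{74421516586997}{182570796} = \frac{146513977086701}{182570796}$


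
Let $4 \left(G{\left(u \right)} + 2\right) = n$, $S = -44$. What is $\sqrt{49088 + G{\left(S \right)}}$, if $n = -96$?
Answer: $\sqrt{49062} \approx 221.5$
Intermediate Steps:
$G{\left(u \right)} = -26$ ($G{\left(u \right)} = -2 + \frac{1}{4} \left(-96\right) = -2 - 24 = -26$)
$\sqrt{49088 + G{\left(S \right)}} = \sqrt{49088 - 26} = \sqrt{49062}$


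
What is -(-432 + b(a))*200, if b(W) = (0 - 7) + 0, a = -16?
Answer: 87800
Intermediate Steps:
b(W) = -7 (b(W) = -7 + 0 = -7)
-(-432 + b(a))*200 = -(-432 - 7)*200 = -(-439)*200 = -1*(-87800) = 87800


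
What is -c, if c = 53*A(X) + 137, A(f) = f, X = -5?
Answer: 128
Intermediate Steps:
c = -128 (c = 53*(-5) + 137 = -265 + 137 = -128)
-c = -1*(-128) = 128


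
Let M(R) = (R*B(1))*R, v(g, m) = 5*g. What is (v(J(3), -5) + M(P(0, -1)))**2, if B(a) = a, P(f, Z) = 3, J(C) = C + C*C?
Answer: 4761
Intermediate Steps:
J(C) = C + C**2
M(R) = R**2 (M(R) = (R*1)*R = R*R = R**2)
(v(J(3), -5) + M(P(0, -1)))**2 = (5*(3*(1 + 3)) + 3**2)**2 = (5*(3*4) + 9)**2 = (5*12 + 9)**2 = (60 + 9)**2 = 69**2 = 4761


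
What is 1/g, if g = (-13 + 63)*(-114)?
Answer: -1/5700 ≈ -0.00017544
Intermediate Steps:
g = -5700 (g = 50*(-114) = -5700)
1/g = 1/(-5700) = -1/5700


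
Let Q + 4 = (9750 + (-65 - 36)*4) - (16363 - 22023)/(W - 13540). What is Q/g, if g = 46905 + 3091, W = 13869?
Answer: 1539589/8224342 ≈ 0.18720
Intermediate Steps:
g = 49996
Q = 3079178/329 (Q = -4 + ((9750 + (-65 - 36)*4) - (16363 - 22023)/(13869 - 13540)) = -4 + ((9750 - 101*4) - (-5660)/329) = -4 + ((9750 - 404) - (-5660)/329) = -4 + (9346 - 1*(-5660/329)) = -4 + (9346 + 5660/329) = -4 + 3080494/329 = 3079178/329 ≈ 9359.2)
Q/g = (3079178/329)/49996 = (3079178/329)*(1/49996) = 1539589/8224342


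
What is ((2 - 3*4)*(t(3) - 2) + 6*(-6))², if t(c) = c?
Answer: 2116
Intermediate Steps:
((2 - 3*4)*(t(3) - 2) + 6*(-6))² = ((2 - 3*4)*(3 - 2) + 6*(-6))² = ((2 - 12)*1 - 36)² = (-10*1 - 36)² = (-10 - 36)² = (-46)² = 2116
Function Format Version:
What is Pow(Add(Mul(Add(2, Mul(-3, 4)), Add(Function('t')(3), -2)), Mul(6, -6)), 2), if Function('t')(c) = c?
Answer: 2116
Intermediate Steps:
Pow(Add(Mul(Add(2, Mul(-3, 4)), Add(Function('t')(3), -2)), Mul(6, -6)), 2) = Pow(Add(Mul(Add(2, Mul(-3, 4)), Add(3, -2)), Mul(6, -6)), 2) = Pow(Add(Mul(Add(2, -12), 1), -36), 2) = Pow(Add(Mul(-10, 1), -36), 2) = Pow(Add(-10, -36), 2) = Pow(-46, 2) = 2116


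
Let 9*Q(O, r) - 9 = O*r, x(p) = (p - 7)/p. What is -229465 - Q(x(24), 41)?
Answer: -49565353/216 ≈ -2.2947e+5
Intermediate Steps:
x(p) = (-7 + p)/p
Q(O, r) = 1 + O*r/9 (Q(O, r) = 1 + (O*r)/9 = 1 + O*r/9)
-229465 - Q(x(24), 41) = -229465 - (1 + (⅑)*((-7 + 24)/24)*41) = -229465 - (1 + (⅑)*((1/24)*17)*41) = -229465 - (1 + (⅑)*(17/24)*41) = -229465 - (1 + 697/216) = -229465 - 1*913/216 = -229465 - 913/216 = -49565353/216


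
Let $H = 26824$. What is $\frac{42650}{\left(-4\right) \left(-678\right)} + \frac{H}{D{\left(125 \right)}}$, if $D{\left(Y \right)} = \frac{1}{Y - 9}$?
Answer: $\frac{4219329229}{1356} \approx 3.1116 \cdot 10^{6}$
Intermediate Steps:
$D{\left(Y \right)} = \frac{1}{-9 + Y}$
$\frac{42650}{\left(-4\right) \left(-678\right)} + \frac{H}{D{\left(125 \right)}} = \frac{42650}{\left(-4\right) \left(-678\right)} + \frac{26824}{\frac{1}{-9 + 125}} = \frac{42650}{2712} + \frac{26824}{\frac{1}{116}} = 42650 \cdot \frac{1}{2712} + 26824 \frac{1}{\frac{1}{116}} = \frac{21325}{1356} + 26824 \cdot 116 = \frac{21325}{1356} + 3111584 = \frac{4219329229}{1356}$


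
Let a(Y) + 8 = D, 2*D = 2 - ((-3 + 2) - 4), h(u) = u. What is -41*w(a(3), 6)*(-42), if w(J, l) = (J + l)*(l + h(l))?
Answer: 30996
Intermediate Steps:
D = 7/2 (D = (2 - ((-3 + 2) - 4))/2 = (2 - (-1 - 4))/2 = (2 - 1*(-5))/2 = (2 + 5)/2 = (½)*7 = 7/2 ≈ 3.5000)
a(Y) = -9/2 (a(Y) = -8 + 7/2 = -9/2)
w(J, l) = 2*l*(J + l) (w(J, l) = (J + l)*(l + l) = (J + l)*(2*l) = 2*l*(J + l))
-41*w(a(3), 6)*(-42) = -82*6*(-9/2 + 6)*(-42) = -82*6*3/2*(-42) = -41*18*(-42) = -738*(-42) = 30996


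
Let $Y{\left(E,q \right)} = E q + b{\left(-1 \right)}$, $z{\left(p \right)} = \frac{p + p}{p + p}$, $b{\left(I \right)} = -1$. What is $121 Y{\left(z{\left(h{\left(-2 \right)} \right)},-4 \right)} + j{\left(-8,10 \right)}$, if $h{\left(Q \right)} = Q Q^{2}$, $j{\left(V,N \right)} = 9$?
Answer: $-596$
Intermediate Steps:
$h{\left(Q \right)} = Q^{3}$
$z{\left(p \right)} = 1$ ($z{\left(p \right)} = \frac{2 p}{2 p} = 2 p \frac{1}{2 p} = 1$)
$Y{\left(E,q \right)} = -1 + E q$ ($Y{\left(E,q \right)} = E q - 1 = -1 + E q$)
$121 Y{\left(z{\left(h{\left(-2 \right)} \right)},-4 \right)} + j{\left(-8,10 \right)} = 121 \left(-1 + 1 \left(-4\right)\right) + 9 = 121 \left(-1 - 4\right) + 9 = 121 \left(-5\right) + 9 = -605 + 9 = -596$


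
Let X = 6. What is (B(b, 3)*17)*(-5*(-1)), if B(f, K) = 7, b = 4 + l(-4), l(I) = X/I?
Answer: 595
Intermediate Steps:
l(I) = 6/I
b = 5/2 (b = 4 + 6/(-4) = 4 + 6*(-¼) = 4 - 3/2 = 5/2 ≈ 2.5000)
(B(b, 3)*17)*(-5*(-1)) = (7*17)*(-5*(-1)) = 119*5 = 595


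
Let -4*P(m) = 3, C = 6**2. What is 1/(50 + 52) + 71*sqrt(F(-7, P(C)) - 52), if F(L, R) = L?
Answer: 1/102 + 71*I*sqrt(59) ≈ 0.0098039 + 545.36*I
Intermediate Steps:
C = 36
P(m) = -3/4 (P(m) = -1/4*3 = -3/4)
1/(50 + 52) + 71*sqrt(F(-7, P(C)) - 52) = 1/(50 + 52) + 71*sqrt(-7 - 52) = 1/102 + 71*sqrt(-59) = 1/102 + 71*(I*sqrt(59)) = 1/102 + 71*I*sqrt(59)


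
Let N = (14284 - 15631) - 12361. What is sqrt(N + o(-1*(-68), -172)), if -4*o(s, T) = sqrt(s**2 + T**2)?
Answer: sqrt(-13708 - sqrt(2138)) ≈ 117.28*I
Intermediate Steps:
N = -13708 (N = -1347 - 12361 = -13708)
o(s, T) = -sqrt(T**2 + s**2)/4 (o(s, T) = -sqrt(s**2 + T**2)/4 = -sqrt(T**2 + s**2)/4)
sqrt(N + o(-1*(-68), -172)) = sqrt(-13708 - sqrt((-172)**2 + (-1*(-68))**2)/4) = sqrt(-13708 - sqrt(29584 + 68**2)/4) = sqrt(-13708 - sqrt(29584 + 4624)/4) = sqrt(-13708 - sqrt(2138))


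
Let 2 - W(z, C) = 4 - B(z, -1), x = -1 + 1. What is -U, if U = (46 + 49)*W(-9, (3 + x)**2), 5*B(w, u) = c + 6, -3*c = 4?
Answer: 304/3 ≈ 101.33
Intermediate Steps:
c = -4/3 (c = -1/3*4 = -4/3 ≈ -1.3333)
x = 0
B(w, u) = 14/15 (B(w, u) = (-4/3 + 6)/5 = (1/5)*(14/3) = 14/15)
W(z, C) = -16/15 (W(z, C) = 2 - (4 - 1*14/15) = 2 - (4 - 14/15) = 2 - 1*46/15 = 2 - 46/15 = -16/15)
U = -304/3 (U = (46 + 49)*(-16/15) = 95*(-16/15) = -304/3 ≈ -101.33)
-U = -1*(-304/3) = 304/3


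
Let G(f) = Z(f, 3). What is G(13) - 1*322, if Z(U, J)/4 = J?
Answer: -310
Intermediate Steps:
Z(U, J) = 4*J
G(f) = 12 (G(f) = 4*3 = 12)
G(13) - 1*322 = 12 - 1*322 = 12 - 322 = -310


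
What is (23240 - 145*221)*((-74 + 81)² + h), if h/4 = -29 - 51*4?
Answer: 7774815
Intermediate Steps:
h = -932 (h = 4*(-29 - 51*4) = 4*(-29 - 204) = 4*(-233) = -932)
(23240 - 145*221)*((-74 + 81)² + h) = (23240 - 145*221)*((-74 + 81)² - 932) = (23240 - 32045)*(7² - 932) = -8805*(49 - 932) = -8805*(-883) = 7774815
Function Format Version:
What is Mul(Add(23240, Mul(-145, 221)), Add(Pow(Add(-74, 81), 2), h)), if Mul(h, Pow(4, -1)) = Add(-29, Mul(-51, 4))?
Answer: 7774815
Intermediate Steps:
h = -932 (h = Mul(4, Add(-29, Mul(-51, 4))) = Mul(4, Add(-29, -204)) = Mul(4, -233) = -932)
Mul(Add(23240, Mul(-145, 221)), Add(Pow(Add(-74, 81), 2), h)) = Mul(Add(23240, Mul(-145, 221)), Add(Pow(Add(-74, 81), 2), -932)) = Mul(Add(23240, -32045), Add(Pow(7, 2), -932)) = Mul(-8805, Add(49, -932)) = Mul(-8805, -883) = 7774815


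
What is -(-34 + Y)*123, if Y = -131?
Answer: 20295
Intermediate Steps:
-(-34 + Y)*123 = -(-34 - 131)*123 = -(-165)*123 = -1*(-20295) = 20295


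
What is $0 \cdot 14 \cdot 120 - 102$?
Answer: $-102$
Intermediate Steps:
$0 \cdot 14 \cdot 120 - 102 = 0 \cdot 120 - 102 = 0 - 102 = -102$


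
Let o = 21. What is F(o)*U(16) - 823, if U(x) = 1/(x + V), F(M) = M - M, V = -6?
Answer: -823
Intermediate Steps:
F(M) = 0
U(x) = 1/(-6 + x) (U(x) = 1/(x - 6) = 1/(-6 + x))
F(o)*U(16) - 823 = 0/(-6 + 16) - 823 = 0/10 - 823 = 0*(1/10) - 823 = 0 - 823 = -823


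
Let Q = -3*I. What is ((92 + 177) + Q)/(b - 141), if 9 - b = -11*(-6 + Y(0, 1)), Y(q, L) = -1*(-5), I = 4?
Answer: -257/143 ≈ -1.7972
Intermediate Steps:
Y(q, L) = 5
b = -2 (b = 9 - (-11)*(-6 + 5) = 9 - (-11)*(-1) = 9 - 1*11 = 9 - 11 = -2)
Q = -12 (Q = -3*4 = -12)
((92 + 177) + Q)/(b - 141) = ((92 + 177) - 12)/(-2 - 141) = (269 - 12)/(-143) = 257*(-1/143) = -257/143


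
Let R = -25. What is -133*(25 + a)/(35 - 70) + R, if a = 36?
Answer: 1034/5 ≈ 206.80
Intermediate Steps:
-133*(25 + a)/(35 - 70) + R = -133*(25 + 36)/(35 - 70) - 25 = -8113/(-35) - 25 = -8113*(-1)/35 - 25 = -133*(-61/35) - 25 = 1159/5 - 25 = 1034/5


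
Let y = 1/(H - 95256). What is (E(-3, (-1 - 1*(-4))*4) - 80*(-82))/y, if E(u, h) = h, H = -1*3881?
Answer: -651528364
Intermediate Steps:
H = -3881
y = -1/99137 (y = 1/(-3881 - 95256) = 1/(-99137) = -1/99137 ≈ -1.0087e-5)
(E(-3, (-1 - 1*(-4))*4) - 80*(-82))/y = ((-1 - 1*(-4))*4 - 80*(-82))/(-1/99137) = ((-1 + 4)*4 + 6560)*(-99137) = (3*4 + 6560)*(-99137) = (12 + 6560)*(-99137) = 6572*(-99137) = -651528364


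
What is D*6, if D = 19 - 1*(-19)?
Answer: 228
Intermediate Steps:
D = 38 (D = 19 + 19 = 38)
D*6 = 38*6 = 228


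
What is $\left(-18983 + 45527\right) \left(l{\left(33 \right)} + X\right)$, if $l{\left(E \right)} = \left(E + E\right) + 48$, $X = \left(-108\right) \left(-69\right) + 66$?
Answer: $202583808$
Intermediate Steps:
$X = 7518$ ($X = 7452 + 66 = 7518$)
$l{\left(E \right)} = 48 + 2 E$ ($l{\left(E \right)} = 2 E + 48 = 48 + 2 E$)
$\left(-18983 + 45527\right) \left(l{\left(33 \right)} + X\right) = \left(-18983 + 45527\right) \left(\left(48 + 2 \cdot 33\right) + 7518\right) = 26544 \left(\left(48 + 66\right) + 7518\right) = 26544 \left(114 + 7518\right) = 26544 \cdot 7632 = 202583808$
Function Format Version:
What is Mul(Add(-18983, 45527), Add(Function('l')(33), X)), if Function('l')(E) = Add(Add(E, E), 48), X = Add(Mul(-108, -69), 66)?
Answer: 202583808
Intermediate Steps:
X = 7518 (X = Add(7452, 66) = 7518)
Function('l')(E) = Add(48, Mul(2, E)) (Function('l')(E) = Add(Mul(2, E), 48) = Add(48, Mul(2, E)))
Mul(Add(-18983, 45527), Add(Function('l')(33), X)) = Mul(Add(-18983, 45527), Add(Add(48, Mul(2, 33)), 7518)) = Mul(26544, Add(Add(48, 66), 7518)) = Mul(26544, Add(114, 7518)) = Mul(26544, 7632) = 202583808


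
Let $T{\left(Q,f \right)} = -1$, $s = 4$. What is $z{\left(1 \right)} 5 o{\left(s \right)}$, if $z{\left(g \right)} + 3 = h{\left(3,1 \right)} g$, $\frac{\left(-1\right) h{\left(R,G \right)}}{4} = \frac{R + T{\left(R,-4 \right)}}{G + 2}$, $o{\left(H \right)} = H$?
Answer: $- \frac{340}{3} \approx -113.33$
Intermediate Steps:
$h{\left(R,G \right)} = - \frac{4 \left(-1 + R\right)}{2 + G}$ ($h{\left(R,G \right)} = - 4 \frac{R - 1}{G + 2} = - 4 \frac{-1 + R}{2 + G} = - \frac{4 \left(-1 + R\right)}{2 + G}$)
$z{\left(g \right)} = -3 - \frac{8 g}{3}$ ($z{\left(g \right)} = -3 + \frac{4 \left(1 - 3\right)}{2 + 1} g = -3 + \frac{4 \left(1 - 3\right)}{3} g = -3 + 4 \cdot \frac{1}{3} \left(-2\right) g = -3 - \frac{8 g}{3}$)
$z{\left(1 \right)} 5 o{\left(s \right)} = \left(-3 - \frac{8}{3}\right) 5 \cdot 4 = \left(- \frac{17}{3}\right) 5 \cdot 4 = \left(- \frac{85}{3}\right) 4 = - \frac{340}{3}$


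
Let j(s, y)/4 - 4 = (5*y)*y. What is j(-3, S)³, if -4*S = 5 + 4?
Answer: 103161709/64 ≈ 1.6119e+6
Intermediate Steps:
S = -9/4 (S = -(5 + 4)/4 = -¼*9 = -9/4 ≈ -2.2500)
j(s, y) = 16 + 20*y² (j(s, y) = 16 + 4*((5*y)*y) = 16 + 4*(5*y²) = 16 + 20*y²)
j(-3, S)³ = (16 + 20*(-9/4)²)³ = (16 + 20*(81/16))³ = (16 + 405/4)³ = (469/4)³ = 103161709/64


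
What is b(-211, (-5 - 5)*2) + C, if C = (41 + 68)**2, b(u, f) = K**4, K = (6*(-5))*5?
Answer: 506261881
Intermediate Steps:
K = -150 (K = -30*5 = -150)
b(u, f) = 506250000 (b(u, f) = (-150)**4 = 506250000)
C = 11881 (C = 109**2 = 11881)
b(-211, (-5 - 5)*2) + C = 506250000 + 11881 = 506261881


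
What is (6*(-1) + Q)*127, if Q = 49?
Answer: 5461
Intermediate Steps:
(6*(-1) + Q)*127 = (6*(-1) + 49)*127 = (-6 + 49)*127 = 43*127 = 5461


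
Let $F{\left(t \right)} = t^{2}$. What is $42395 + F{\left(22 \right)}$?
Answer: $42879$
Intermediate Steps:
$42395 + F{\left(22 \right)} = 42395 + 22^{2} = 42395 + 484 = 42879$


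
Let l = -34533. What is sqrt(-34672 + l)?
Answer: I*sqrt(69205) ≈ 263.07*I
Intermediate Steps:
sqrt(-34672 + l) = sqrt(-34672 - 34533) = sqrt(-69205) = I*sqrt(69205)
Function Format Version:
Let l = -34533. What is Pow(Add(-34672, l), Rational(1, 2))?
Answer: Mul(I, Pow(69205, Rational(1, 2))) ≈ Mul(263.07, I)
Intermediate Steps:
Pow(Add(-34672, l), Rational(1, 2)) = Pow(Add(-34672, -34533), Rational(1, 2)) = Pow(-69205, Rational(1, 2)) = Mul(I, Pow(69205, Rational(1, 2)))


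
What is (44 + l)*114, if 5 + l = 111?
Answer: 17100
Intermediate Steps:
l = 106 (l = -5 + 111 = 106)
(44 + l)*114 = (44 + 106)*114 = 150*114 = 17100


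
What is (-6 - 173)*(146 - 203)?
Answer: 10203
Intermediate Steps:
(-6 - 173)*(146 - 203) = -179*(-57) = 10203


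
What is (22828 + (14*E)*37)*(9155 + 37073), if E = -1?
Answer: 1031346680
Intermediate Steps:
(22828 + (14*E)*37)*(9155 + 37073) = (22828 + (14*(-1))*37)*(9155 + 37073) = (22828 - 14*37)*46228 = (22828 - 518)*46228 = 22310*46228 = 1031346680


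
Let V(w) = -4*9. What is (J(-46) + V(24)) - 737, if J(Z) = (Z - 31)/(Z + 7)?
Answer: -30070/39 ≈ -771.03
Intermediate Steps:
V(w) = -36
J(Z) = (-31 + Z)/(7 + Z)
(J(-46) + V(24)) - 737 = ((-31 - 46)/(7 - 46) - 36) - 737 = (-77/(-39) - 36) - 737 = (-1/39*(-77) - 36) - 737 = (77/39 - 36) - 737 = -1327/39 - 737 = -30070/39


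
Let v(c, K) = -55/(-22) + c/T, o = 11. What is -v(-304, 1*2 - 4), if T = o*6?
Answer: 139/66 ≈ 2.1061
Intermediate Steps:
T = 66 (T = 11*6 = 66)
v(c, K) = 5/2 + c/66 (v(c, K) = -55/(-22) + c/66 = -55*(-1/22) + c*(1/66) = 5/2 + c/66)
-v(-304, 1*2 - 4) = -(5/2 + (1/66)*(-304)) = -(5/2 - 152/33) = -1*(-139/66) = 139/66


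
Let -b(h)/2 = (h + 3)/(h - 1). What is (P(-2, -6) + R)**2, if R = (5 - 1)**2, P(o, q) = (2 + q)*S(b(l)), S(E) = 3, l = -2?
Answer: 16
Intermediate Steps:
b(h) = -2*(3 + h)/(-1 + h) (b(h) = -2*(h + 3)/(h - 1) = -2*(3 + h)/(-1 + h))
P(o, q) = 6 + 3*q (P(o, q) = (2 + q)*3 = 6 + 3*q)
R = 16 (R = 4**2 = 16)
(P(-2, -6) + R)**2 = ((6 + 3*(-6)) + 16)**2 = ((6 - 18) + 16)**2 = (-12 + 16)**2 = 4**2 = 16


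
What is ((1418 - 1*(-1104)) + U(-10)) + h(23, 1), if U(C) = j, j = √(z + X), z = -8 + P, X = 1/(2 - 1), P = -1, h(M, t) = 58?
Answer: 2580 + 2*I*√2 ≈ 2580.0 + 2.8284*I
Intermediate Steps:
X = 1 (X = 1/1 = 1)
z = -9 (z = -8 - 1 = -9)
j = 2*I*√2 (j = √(-9 + 1) = √(-8) = 2*I*√2 ≈ 2.8284*I)
U(C) = 2*I*√2
((1418 - 1*(-1104)) + U(-10)) + h(23, 1) = ((1418 - 1*(-1104)) + 2*I*√2) + 58 = ((1418 + 1104) + 2*I*√2) + 58 = (2522 + 2*I*√2) + 58 = 2580 + 2*I*√2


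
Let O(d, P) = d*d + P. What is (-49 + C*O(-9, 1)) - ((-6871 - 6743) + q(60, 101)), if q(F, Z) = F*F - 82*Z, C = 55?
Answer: 22757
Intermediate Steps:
O(d, P) = P + d² (O(d, P) = d² + P = P + d²)
q(F, Z) = F² - 82*Z
(-49 + C*O(-9, 1)) - ((-6871 - 6743) + q(60, 101)) = (-49 + 55*(1 + (-9)²)) - ((-6871 - 6743) + (60² - 82*101)) = (-49 + 55*(1 + 81)) - (-13614 + (3600 - 8282)) = (-49 + 55*82) - (-13614 - 4682) = (-49 + 4510) - 1*(-18296) = 4461 + 18296 = 22757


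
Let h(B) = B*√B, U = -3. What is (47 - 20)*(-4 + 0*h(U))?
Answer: -108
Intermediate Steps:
h(B) = B^(3/2)
(47 - 20)*(-4 + 0*h(U)) = (47 - 20)*(-4 + 0*(-3)^(3/2)) = 27*(-4 + 0*(-3*I*√3)) = 27*(-4 + 0) = 27*(-4) = -108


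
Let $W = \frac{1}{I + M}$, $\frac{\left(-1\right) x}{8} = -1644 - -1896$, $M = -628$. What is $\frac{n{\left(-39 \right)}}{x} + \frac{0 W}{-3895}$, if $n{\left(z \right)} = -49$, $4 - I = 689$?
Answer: $\frac{7}{288} \approx 0.024306$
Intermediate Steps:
$I = -685$ ($I = 4 - 689 = -685$)
$x = -2016$ ($x = - 8 \left(-1644 - -1896\right) = - 8 \left(-1644 + 1896\right) = \left(-8\right) 252 = -2016$)
$W = - \frac{1}{1313}$ ($W = \frac{1}{-685 - 628} = \frac{1}{-1313} = - \frac{1}{1313} \approx -0.00076161$)
$\frac{n{\left(-39 \right)}}{x} + \frac{0 W}{-3895} = - \frac{49}{-2016} + \frac{0 \left(- \frac{1}{1313}\right)}{-3895} = \left(-49\right) \left(- \frac{1}{2016}\right) + 0 \left(- \frac{1}{3895}\right) = \frac{7}{288} + 0 = \frac{7}{288}$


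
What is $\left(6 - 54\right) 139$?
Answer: $-6672$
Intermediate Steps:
$\left(6 - 54\right) 139 = \left(-48\right) 139 = -6672$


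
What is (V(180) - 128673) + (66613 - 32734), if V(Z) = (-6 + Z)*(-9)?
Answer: -96360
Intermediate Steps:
V(Z) = 54 - 9*Z
(V(180) - 128673) + (66613 - 32734) = ((54 - 9*180) - 128673) + (66613 - 32734) = ((54 - 1620) - 128673) + 33879 = (-1566 - 128673) + 33879 = -130239 + 33879 = -96360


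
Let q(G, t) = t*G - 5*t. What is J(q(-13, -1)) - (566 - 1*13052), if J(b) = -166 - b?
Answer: 12302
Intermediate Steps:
q(G, t) = -5*t + G*t (q(G, t) = G*t - 5*t = -5*t + G*t)
J(q(-13, -1)) - (566 - 1*13052) = (-166 - (-1)*(-5 - 13)) - (566 - 1*13052) = (-166 - (-1)*(-18)) - (566 - 13052) = (-166 - 1*18) - 1*(-12486) = (-166 - 18) + 12486 = -184 + 12486 = 12302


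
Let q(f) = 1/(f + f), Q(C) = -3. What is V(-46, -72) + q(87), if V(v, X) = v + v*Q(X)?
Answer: 16009/174 ≈ 92.006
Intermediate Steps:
q(f) = 1/(2*f)
V(v, X) = -2*v (V(v, X) = v + v*(-3) = v - 3*v = -2*v)
V(-46, -72) + q(87) = -2*(-46) + (½)/87 = 92 + (½)*(1/87) = 92 + 1/174 = 16009/174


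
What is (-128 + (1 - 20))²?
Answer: 21609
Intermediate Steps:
(-128 + (1 - 20))² = (-128 - 19)² = (-147)² = 21609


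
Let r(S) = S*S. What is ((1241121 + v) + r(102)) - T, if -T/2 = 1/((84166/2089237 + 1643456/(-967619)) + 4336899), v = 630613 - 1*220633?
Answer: 14567092926851821527300301/8767408419985361679 ≈ 1.6615e+6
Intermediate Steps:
r(S) = S²
v = 409980 (v = 630613 - 220633 = 409980)
T = -4043170833406/8767408419985361679 (T = -2/((84166/2089237 + 1643456/(-967619)) + 4336899) = -2/((84166*(1/2089237) + 1643456*(-1/967619)) + 4336899) = -2/((84166/2089237 - 1643456/967619) + 4336899) = -2/(-3352128462318/2021585416703 + 4336899) = -2/8767408419985361679/2021585416703 = -2*2021585416703/8767408419985361679 = -4043170833406/8767408419985361679 ≈ -4.6116e-7)
((1241121 + v) + r(102)) - T = ((1241121 + 409980) + 102²) - 1*(-4043170833406/8767408419985361679) = (1651101 + 10404) + 4043170833406/8767408419985361679 = 1661505 + 4043170833406/8767408419985361679 = 14567092926851821527300301/8767408419985361679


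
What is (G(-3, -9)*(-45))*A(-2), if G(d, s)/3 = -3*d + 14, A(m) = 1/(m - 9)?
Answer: 3105/11 ≈ 282.27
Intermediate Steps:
A(m) = 1/(-9 + m)
G(d, s) = 42 - 9*d (G(d, s) = 3*(-3*d + 14) = 3*(14 - 3*d) = 42 - 9*d)
(G(-3, -9)*(-45))*A(-2) = ((42 - 9*(-3))*(-45))/(-9 - 2) = ((42 + 27)*(-45))/(-11) = (69*(-45))*(-1/11) = -3105*(-1/11) = 3105/11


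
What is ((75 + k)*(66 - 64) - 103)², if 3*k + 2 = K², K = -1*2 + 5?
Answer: 24025/9 ≈ 2669.4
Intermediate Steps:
K = 3 (K = -2 + 5 = 3)
k = 7/3 (k = -⅔ + (⅓)*3² = -⅔ + (⅓)*9 = -⅔ + 3 = 7/3 ≈ 2.3333)
((75 + k)*(66 - 64) - 103)² = ((75 + 7/3)*(66 - 64) - 103)² = ((232/3)*2 - 103)² = (464/3 - 103)² = (155/3)² = 24025/9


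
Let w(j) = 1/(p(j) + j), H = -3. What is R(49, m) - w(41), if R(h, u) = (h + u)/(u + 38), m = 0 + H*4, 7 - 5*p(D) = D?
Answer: 6197/4446 ≈ 1.3938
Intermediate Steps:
p(D) = 7/5 - D/5
m = -12 (m = 0 - 3*4 = 0 - 12 = -12)
w(j) = 1/(7/5 + 4*j/5) (w(j) = 1/((7/5 - j/5) + j) = 1/(7/5 + 4*j/5))
R(h, u) = (h + u)/(38 + u)
R(49, m) - w(41) = (49 - 12)/(38 - 12) - 5/(7 + 4*41) = 37/26 - 5/(7 + 164) = (1/26)*37 - 5/171 = 37/26 - 5/171 = 6197/4446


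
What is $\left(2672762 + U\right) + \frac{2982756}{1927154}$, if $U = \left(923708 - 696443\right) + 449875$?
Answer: $\frac{3227890010832}{963577} \approx 3.3499 \cdot 10^{6}$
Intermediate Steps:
$U = 677140$ ($U = 227265 + 449875 = 677140$)
$\left(2672762 + U\right) + \frac{2982756}{1927154} = \left(2672762 + 677140\right) + \frac{2982756}{1927154} = 3349902 + 2982756 \cdot \frac{1}{1927154} = 3349902 + \frac{1491378}{963577} = \frac{3227890010832}{963577}$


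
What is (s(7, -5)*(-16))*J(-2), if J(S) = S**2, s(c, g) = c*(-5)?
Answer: 2240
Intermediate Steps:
s(c, g) = -5*c
(s(7, -5)*(-16))*J(-2) = (-5*7*(-16))*(-2)**2 = -35*(-16)*4 = 560*4 = 2240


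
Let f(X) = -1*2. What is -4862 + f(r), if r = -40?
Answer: -4864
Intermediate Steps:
f(X) = -2
-4862 + f(r) = -4862 - 2 = -4864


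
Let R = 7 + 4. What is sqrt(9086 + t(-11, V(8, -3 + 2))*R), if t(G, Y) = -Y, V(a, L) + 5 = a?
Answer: sqrt(9053) ≈ 95.147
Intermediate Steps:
V(a, L) = -5 + a
R = 11
sqrt(9086 + t(-11, V(8, -3 + 2))*R) = sqrt(9086 - (-5 + 8)*11) = sqrt(9086 - 1*3*11) = sqrt(9086 - 3*11) = sqrt(9086 - 33) = sqrt(9053)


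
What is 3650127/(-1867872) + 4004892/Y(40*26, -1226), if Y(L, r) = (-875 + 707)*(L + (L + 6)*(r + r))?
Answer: -905478472791/465573944864 ≈ -1.9449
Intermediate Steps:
Y(L, r) = -168*L - 336*r*(6 + L) (Y(L, r) = -168*(L + (6 + L)*(2*r)) = -168*(L + 2*r*(6 + L)) = -168*L - 336*r*(6 + L))
3650127/(-1867872) + 4004892/Y(40*26, -1226) = 3650127/(-1867872) + 4004892/(-2016*(-1226) - 6720*26 - 336*40*26*(-1226)) = 3650127*(-1/1867872) + 4004892/(2471616 - 168*1040 - 336*1040*(-1226)) = -1216709/622624 + 4004892/(2471616 - 174720 + 428413440) = -1216709/622624 + 4004892/430710336 = -1216709/622624 + 4004892*(1/430710336) = -1216709/622624 + 111247/11964176 = -905478472791/465573944864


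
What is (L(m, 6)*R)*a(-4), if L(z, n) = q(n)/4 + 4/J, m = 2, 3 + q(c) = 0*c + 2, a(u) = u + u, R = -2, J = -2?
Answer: -36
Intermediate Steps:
a(u) = 2*u
q(c) = -1 (q(c) = -3 + (0*c + 2) = -3 + (0 + 2) = -3 + 2 = -1)
L(z, n) = -9/4 (L(z, n) = -1/4 + 4/(-2) = -1*¼ + 4*(-½) = -¼ - 2 = -9/4)
(L(m, 6)*R)*a(-4) = (-9/4*(-2))*(2*(-4)) = (9/2)*(-8) = -36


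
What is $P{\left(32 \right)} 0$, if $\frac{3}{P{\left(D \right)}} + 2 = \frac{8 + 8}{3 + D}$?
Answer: $0$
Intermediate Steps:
$P{\left(D \right)} = \frac{3}{-2 + \frac{16}{3 + D}}$ ($P{\left(D \right)} = \frac{3}{-2 + \frac{8 + 8}{3 + D}} = \frac{3}{-2 + \frac{16}{3 + D}}$)
$P{\left(32 \right)} 0 = \frac{3 \left(-3 - 32\right)}{2 \left(-5 + 32\right)} 0 = \frac{3 \left(-3 - 32\right)}{2 \cdot 27} \cdot 0 = \frac{3}{2} \cdot \frac{1}{27} \left(-35\right) 0 = \left(- \frac{35}{18}\right) 0 = 0$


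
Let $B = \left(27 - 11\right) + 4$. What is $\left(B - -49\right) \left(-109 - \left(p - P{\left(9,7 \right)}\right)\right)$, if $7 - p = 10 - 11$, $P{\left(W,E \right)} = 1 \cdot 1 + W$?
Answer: $-7383$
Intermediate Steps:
$P{\left(W,E \right)} = 1 + W$
$B = 20$ ($B = 16 + 4 = 20$)
$p = 8$ ($p = 7 - \left(10 - 11\right) = 7 - -1 = 7 + 1 = 8$)
$\left(B - -49\right) \left(-109 - \left(p - P{\left(9,7 \right)}\right)\right) = \left(20 - -49\right) \left(-109 + \left(\left(1 + 9\right) - 8\right)\right) = \left(20 + 49\right) \left(-109 + \left(10 - 8\right)\right) = 69 \left(-109 + 2\right) = 69 \left(-107\right) = -7383$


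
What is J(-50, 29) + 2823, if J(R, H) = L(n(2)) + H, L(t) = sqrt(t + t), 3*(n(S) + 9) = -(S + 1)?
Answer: 2852 + 2*I*sqrt(5) ≈ 2852.0 + 4.4721*I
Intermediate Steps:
n(S) = -28/3 - S/3 (n(S) = -9 + (-(S + 1))/3 = -9 + (-(1 + S))/3 = -9 + (-1 - S)/3 = -9 + (-1/3 - S/3) = -28/3 - S/3)
L(t) = sqrt(2)*sqrt(t) (L(t) = sqrt(2*t) = sqrt(2)*sqrt(t))
J(R, H) = H + 2*I*sqrt(5) (J(R, H) = sqrt(2)*sqrt(-28/3 - 1/3*2) + H = sqrt(2)*sqrt(-28/3 - 2/3) + H = sqrt(2)*sqrt(-10) + H = sqrt(2)*(I*sqrt(10)) + H = 2*I*sqrt(5) + H = H + 2*I*sqrt(5))
J(-50, 29) + 2823 = (29 + 2*I*sqrt(5)) + 2823 = 2852 + 2*I*sqrt(5)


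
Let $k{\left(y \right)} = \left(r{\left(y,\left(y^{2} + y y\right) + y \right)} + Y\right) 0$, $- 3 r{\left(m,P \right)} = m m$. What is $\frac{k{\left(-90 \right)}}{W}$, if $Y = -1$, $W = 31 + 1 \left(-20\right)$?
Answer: $0$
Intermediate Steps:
$r{\left(m,P \right)} = - \frac{m^{2}}{3}$ ($r{\left(m,P \right)} = - \frac{m m}{3} = - \frac{m^{2}}{3}$)
$W = 11$ ($W = 31 - 20 = 11$)
$k{\left(y \right)} = 0$ ($k{\left(y \right)} = \left(- \frac{y^{2}}{3} - 1\right) 0 = \left(-1 - \frac{y^{2}}{3}\right) 0 = 0$)
$\frac{k{\left(-90 \right)}}{W} = \frac{0}{11} = 0 \cdot \frac{1}{11} = 0$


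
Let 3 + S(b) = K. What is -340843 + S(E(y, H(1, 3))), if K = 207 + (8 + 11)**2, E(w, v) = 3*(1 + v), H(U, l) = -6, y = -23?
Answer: -340278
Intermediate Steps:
E(w, v) = 3 + 3*v
K = 568 (K = 207 + 19**2 = 207 + 361 = 568)
S(b) = 565 (S(b) = -3 + 568 = 565)
-340843 + S(E(y, H(1, 3))) = -340843 + 565 = -340278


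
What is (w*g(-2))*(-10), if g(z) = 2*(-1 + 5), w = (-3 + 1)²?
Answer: -320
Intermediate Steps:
w = 4 (w = (-2)² = 4)
g(z) = 8 (g(z) = 2*4 = 8)
(w*g(-2))*(-10) = (4*8)*(-10) = 32*(-10) = -320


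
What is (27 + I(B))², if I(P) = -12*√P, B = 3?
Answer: 1161 - 648*√3 ≈ 38.631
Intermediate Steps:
(27 + I(B))² = (27 - 12*√3)²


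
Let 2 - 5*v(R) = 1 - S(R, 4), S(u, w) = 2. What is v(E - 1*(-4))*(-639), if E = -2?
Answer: -1917/5 ≈ -383.40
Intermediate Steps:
v(R) = ⅗ (v(R) = ⅖ - (1 - 1*2)/5 = ⅖ - (1 - 2)/5 = ⅖ - ⅕*(-1) = ⅖ + ⅕ = ⅗)
v(E - 1*(-4))*(-639) = (⅗)*(-639) = -1917/5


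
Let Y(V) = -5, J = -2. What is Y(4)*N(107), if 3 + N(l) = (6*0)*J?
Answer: 15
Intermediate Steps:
N(l) = -3 (N(l) = -3 + (6*0)*(-2) = -3 + 0*(-2) = -3 + 0 = -3)
Y(4)*N(107) = -5*(-3) = 15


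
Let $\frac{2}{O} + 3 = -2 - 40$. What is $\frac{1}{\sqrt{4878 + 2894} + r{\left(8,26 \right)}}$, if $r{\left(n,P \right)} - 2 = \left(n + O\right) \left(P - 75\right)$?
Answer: $- \frac{196335}{72208501} - \frac{2025 \sqrt{1943}}{144417002} \approx -0.0033371$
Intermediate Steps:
$O = - \frac{2}{45}$ ($O = \frac{2}{-3 - 42} = \frac{2}{-45} = 2 \left(- \frac{1}{45}\right) = - \frac{2}{45} \approx -0.044444$)
$r{\left(n,P \right)} = 2 + \left(-75 + P\right) \left(- \frac{2}{45} + n\right)$ ($r{\left(n,P \right)} = 2 + \left(n - \frac{2}{45}\right) \left(P - 75\right) = 2 + \left(- \frac{2}{45} + n\right) \left(-75 + P\right) = 2 + \left(-75 + P\right) \left(- \frac{2}{45} + n\right)$)
$\frac{1}{\sqrt{4878 + 2894} + r{\left(8,26 \right)}} = \frac{1}{\sqrt{4878 + 2894} + \left(\frac{16}{3} - 600 - \frac{52}{45} + 26 \cdot 8\right)} = \frac{1}{\sqrt{7772} + \left(\frac{16}{3} - 600 - \frac{52}{45} + 208\right)} = \frac{1}{2 \sqrt{1943} - \frac{17452}{45}} = \frac{1}{- \frac{17452}{45} + 2 \sqrt{1943}}$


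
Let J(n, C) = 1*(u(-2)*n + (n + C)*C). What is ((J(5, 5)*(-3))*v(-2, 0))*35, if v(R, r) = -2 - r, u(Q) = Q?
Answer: 8400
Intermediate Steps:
J(n, C) = -2*n + C*(C + n) (J(n, C) = 1*(-2*n + (n + C)*C) = 1*(-2*n + (C + n)*C) = 1*(-2*n + C*(C + n)) = -2*n + C*(C + n))
((J(5, 5)*(-3))*v(-2, 0))*35 = (((5**2 - 2*5 + 5*5)*(-3))*(-2 - 1*0))*35 = (((25 - 10 + 25)*(-3))*(-2 + 0))*35 = ((40*(-3))*(-2))*35 = -120*(-2)*35 = 240*35 = 8400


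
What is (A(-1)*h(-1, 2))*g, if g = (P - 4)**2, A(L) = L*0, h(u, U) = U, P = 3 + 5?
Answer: 0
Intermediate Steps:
P = 8
A(L) = 0
g = 16 (g = (8 - 4)**2 = 4**2 = 16)
(A(-1)*h(-1, 2))*g = (0*2)*16 = 0*16 = 0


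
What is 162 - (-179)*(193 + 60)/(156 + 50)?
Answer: 78659/206 ≈ 381.84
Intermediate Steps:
162 - (-179)*(193 + 60)/(156 + 50) = 162 - (-179)*253/206 = 162 - 179*(-253/206) = 162 + 45287/206 = 78659/206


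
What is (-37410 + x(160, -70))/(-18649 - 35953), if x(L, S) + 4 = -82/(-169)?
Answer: 137454/200603 ≈ 0.68520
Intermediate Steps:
x(L, S) = -594/169 (x(L, S) = -4 - 82/(-169) = -4 - 82*(-1/169) = -4 + 82/169 = -594/169)
(-37410 + x(160, -70))/(-18649 - 35953) = (-37410 - 594/169)/(-18649 - 35953) = -6322884/169/(-54602) = -6322884/169*(-1/54602) = 137454/200603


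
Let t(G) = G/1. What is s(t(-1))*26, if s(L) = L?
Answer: -26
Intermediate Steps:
t(G) = G (t(G) = G*1 = G)
s(t(-1))*26 = -1*26 = -26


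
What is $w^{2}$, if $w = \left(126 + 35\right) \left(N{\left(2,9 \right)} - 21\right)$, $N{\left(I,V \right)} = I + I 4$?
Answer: $3136441$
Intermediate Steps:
$N{\left(I,V \right)} = 5 I$ ($N{\left(I,V \right)} = I + 4 I = 5 I$)
$w = -1771$ ($w = \left(126 + 35\right) \left(5 \cdot 2 - 21\right) = 161 \left(10 - 21\right) = 161 \left(-11\right) = -1771$)
$w^{2} = \left(-1771\right)^{2} = 3136441$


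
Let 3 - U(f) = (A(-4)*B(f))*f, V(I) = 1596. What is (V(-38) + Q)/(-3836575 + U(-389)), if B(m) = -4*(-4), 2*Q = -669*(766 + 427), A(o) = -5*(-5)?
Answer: 794925/7361944 ≈ 0.10798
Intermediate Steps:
A(o) = 25
Q = -798117/2 (Q = (-669*(766 + 427))/2 = (-669*1193)/2 = (1/2)*(-798117) = -798117/2 ≈ -3.9906e+5)
B(m) = 16
U(f) = 3 - 400*f (U(f) = 3 - 25*16*f = 3 - 400*f)
(V(-38) + Q)/(-3836575 + U(-389)) = (1596 - 798117/2)/(-3836575 + (3 - 400*(-389))) = -794925/(2*(-3836575 + (3 + 155600))) = -794925/(2*(-3836575 + 155603)) = -794925/2/(-3680972) = -794925/2*(-1/3680972) = 794925/7361944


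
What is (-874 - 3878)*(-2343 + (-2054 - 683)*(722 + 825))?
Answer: 20131762464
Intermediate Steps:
(-874 - 3878)*(-2343 + (-2054 - 683)*(722 + 825)) = -4752*(-2343 - 2737*1547) = -4752*(-2343 - 4234139) = -4752*(-4236482) = 20131762464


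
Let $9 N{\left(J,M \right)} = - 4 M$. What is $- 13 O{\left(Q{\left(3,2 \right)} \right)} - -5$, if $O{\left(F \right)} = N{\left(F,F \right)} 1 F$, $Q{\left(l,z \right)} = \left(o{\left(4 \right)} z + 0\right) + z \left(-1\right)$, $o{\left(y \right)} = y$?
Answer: $213$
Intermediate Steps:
$N{\left(J,M \right)} = - \frac{4 M}{9}$ ($N{\left(J,M \right)} = \frac{\left(-4\right) M}{9} = - \frac{4 M}{9}$)
$Q{\left(l,z \right)} = 3 z$ ($Q{\left(l,z \right)} = \left(4 z + 0\right) + z \left(-1\right) = 4 z - z = 3 z$)
$O{\left(F \right)} = - \frac{4 F^{2}}{9}$ ($O{\left(F \right)} = - \frac{4 F}{9} \cdot 1 F = - \frac{4 F}{9} F = - \frac{4 F^{2}}{9}$)
$- 13 O{\left(Q{\left(3,2 \right)} \right)} - -5 = - 13 \left(- \frac{4 \left(3 \cdot 2\right)^{2}}{9}\right) - -5 = - 13 \left(- \frac{4 \cdot 6^{2}}{9}\right) + 5 = - 13 \left(\left(- \frac{4}{9}\right) 36\right) + 5 = \left(-13\right) \left(-16\right) + 5 = 208 + 5 = 213$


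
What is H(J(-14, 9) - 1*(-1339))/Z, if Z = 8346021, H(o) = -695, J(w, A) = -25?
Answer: -695/8346021 ≈ -8.3273e-5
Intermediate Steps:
H(J(-14, 9) - 1*(-1339))/Z = -695/8346021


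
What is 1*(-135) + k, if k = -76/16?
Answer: -559/4 ≈ -139.75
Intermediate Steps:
k = -19/4 (k = -76*1/16 = -19/4 ≈ -4.7500)
1*(-135) + k = 1*(-135) - 19/4 = -135 - 19/4 = -559/4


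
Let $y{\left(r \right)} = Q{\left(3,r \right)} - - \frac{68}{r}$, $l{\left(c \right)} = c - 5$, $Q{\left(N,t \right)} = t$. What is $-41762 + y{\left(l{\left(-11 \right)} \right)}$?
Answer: $- \frac{167129}{4} \approx -41782.0$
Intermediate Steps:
$l{\left(c \right)} = -5 + c$ ($l{\left(c \right)} = c - 5 = -5 + c$)
$y{\left(r \right)} = r + \frac{68}{r}$ ($y{\left(r \right)} = r - - \frac{68}{r} = r + \frac{68}{r}$)
$-41762 + y{\left(l{\left(-11 \right)} \right)} = -41762 + \left(\left(-5 - 11\right) + \frac{68}{-5 - 11}\right) = -41762 - \left(16 - \frac{68}{-16}\right) = -41762 + \left(-16 + 68 \left(- \frac{1}{16}\right)\right) = -41762 - \frac{81}{4} = - \frac{167129}{4}$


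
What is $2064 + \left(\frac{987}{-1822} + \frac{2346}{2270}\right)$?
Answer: $\frac{4269307041}{2067970} \approx 2064.5$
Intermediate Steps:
$2064 + \left(\frac{987}{-1822} + \frac{2346}{2270}\right) = 2064 + \left(987 \left(- \frac{1}{1822}\right) + 2346 \cdot \frac{1}{2270}\right) = 2064 + \left(- \frac{987}{1822} + \frac{1173}{1135}\right) = 2064 + \frac{1016961}{2067970} = \frac{4269307041}{2067970}$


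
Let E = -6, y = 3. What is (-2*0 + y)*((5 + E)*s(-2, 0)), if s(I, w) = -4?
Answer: 12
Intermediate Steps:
(-2*0 + y)*((5 + E)*s(-2, 0)) = (-2*0 + 3)*((5 - 6)*(-4)) = (0 + 3)*(-1*(-4)) = 3*4 = 12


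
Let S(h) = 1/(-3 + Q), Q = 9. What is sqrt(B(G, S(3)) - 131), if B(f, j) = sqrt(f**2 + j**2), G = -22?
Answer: sqrt(-4716 + 30*sqrt(697))/6 ≈ 10.44*I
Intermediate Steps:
S(h) = 1/6 (S(h) = 1/(-3 + 9) = 1/6)
sqrt(B(G, S(3)) - 131) = sqrt(sqrt((-22)**2 + (1/6)**2) - 131) = sqrt(sqrt(484 + 1/36) - 131) = sqrt(sqrt(17425/36) - 131) = sqrt(5*sqrt(697)/6 - 131) = sqrt(-131 + 5*sqrt(697)/6)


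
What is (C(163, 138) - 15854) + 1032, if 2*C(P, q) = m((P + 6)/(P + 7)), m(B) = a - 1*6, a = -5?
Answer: -29655/2 ≈ -14828.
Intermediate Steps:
m(B) = -11 (m(B) = -5 - 1*6 = -5 - 6 = -11)
C(P, q) = -11/2 (C(P, q) = (½)*(-11) = -11/2)
(C(163, 138) - 15854) + 1032 = (-11/2 - 15854) + 1032 = -31719/2 + 1032 = -29655/2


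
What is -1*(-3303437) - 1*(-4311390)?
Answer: 7614827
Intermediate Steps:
-1*(-3303437) - 1*(-4311390) = 3303437 + 4311390 = 7614827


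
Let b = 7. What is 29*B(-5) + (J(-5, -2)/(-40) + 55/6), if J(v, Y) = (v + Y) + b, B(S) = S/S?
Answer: 229/6 ≈ 38.167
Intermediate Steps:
B(S) = 1
J(v, Y) = 7 + Y + v (J(v, Y) = (v + Y) + 7 = (Y + v) + 7 = 7 + Y + v)
29*B(-5) + (J(-5, -2)/(-40) + 55/6) = 29*1 + ((7 - 2 - 5)/(-40) + 55/6) = 29 + (0*(-1/40) + 55*(⅙)) = 29 + (0 + 55/6) = 29 + 55/6 = 229/6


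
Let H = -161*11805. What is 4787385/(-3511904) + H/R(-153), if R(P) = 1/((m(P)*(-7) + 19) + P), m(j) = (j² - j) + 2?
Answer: 1101879808680770055/3511904 ≈ 3.1376e+11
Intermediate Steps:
m(j) = 2 + j² - j
H = -1900605
R(P) = 1/(5 - 7*P² + 8*P) (R(P) = 1/(((2 + P² - P)*(-7) + 19) + P) = 1/(((-14 - 7*P² + 7*P) + 19) + P) = 1/((5 - 7*P² + 7*P) + P) = 1/(5 - 7*P² + 8*P))
4787385/(-3511904) + H/R(-153) = 4787385/(-3511904) - 1900605/(1/(5 - 7*(-153)² + 8*(-153))) = 4787385*(-1/3511904) - 1900605/(1/(5 - 7*23409 - 1224)) = -4787385/3511904 - 1900605/(1/(5 - 163863 - 1224)) = -4787385/3511904 - 1900605/(1/(-165082)) = -4787385/3511904 - 1900605/(-1/165082) = -4787385/3511904 - 1900605*(-165082) = -4787385/3511904 + 313755674610 = 1101879808680770055/3511904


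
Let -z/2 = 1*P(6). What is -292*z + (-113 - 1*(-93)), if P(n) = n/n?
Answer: 564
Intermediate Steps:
P(n) = 1
z = -2 ≈ -2.0000
-292*z + (-113 - 1*(-93)) = -292*(-2) + (-113 - 1*(-93)) = 584 + (-113 + 93) = 584 - 20 = 564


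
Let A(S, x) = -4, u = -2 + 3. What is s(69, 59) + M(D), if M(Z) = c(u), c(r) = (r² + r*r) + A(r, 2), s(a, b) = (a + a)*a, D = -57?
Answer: 9520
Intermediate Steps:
u = 1
s(a, b) = 2*a² (s(a, b) = (2*a)*a = 2*a²)
c(r) = -4 + 2*r² (c(r) = (r² + r*r) - 4 = (r² + r²) - 4 = 2*r² - 4 = -4 + 2*r²)
M(Z) = -2 (M(Z) = -4 + 2*1² = -4 + 2*1 = -4 + 2 = -2)
s(69, 59) + M(D) = 2*69² - 2 = 2*4761 - 2 = 9522 - 2 = 9520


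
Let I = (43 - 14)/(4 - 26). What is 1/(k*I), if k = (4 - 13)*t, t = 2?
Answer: 11/261 ≈ 0.042146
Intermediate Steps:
k = -18 (k = (4 - 13)*2 = -9*2 = -18)
I = -29/22 (I = 29/(-22) = 29*(-1/22) = -29/22 ≈ -1.3182)
1/(k*I) = 1/(-18*(-29/22)) = 1/(261/11) = 11/261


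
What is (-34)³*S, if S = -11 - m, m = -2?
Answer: 353736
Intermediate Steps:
S = -9 (S = -11 - 1*(-2) = -11 + 2 = -9)
(-34)³*S = (-34)³*(-9) = -39304*(-9) = 353736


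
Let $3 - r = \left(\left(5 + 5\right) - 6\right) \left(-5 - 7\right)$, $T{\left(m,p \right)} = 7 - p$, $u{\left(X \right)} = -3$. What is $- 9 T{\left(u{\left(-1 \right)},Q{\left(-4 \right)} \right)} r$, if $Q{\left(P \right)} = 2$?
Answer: $-2295$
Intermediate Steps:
$r = 51$ ($r = 3 - \left(\left(5 + 5\right) - 6\right) \left(-5 - 7\right) = 3 - \left(10 - 6\right) \left(-12\right) = 3 - 4 \left(-12\right) = 3 - -48 = 3 + 48 = 51$)
$- 9 T{\left(u{\left(-1 \right)},Q{\left(-4 \right)} \right)} r = - 9 \left(7 - 2\right) 51 = \left(-9\right) 5 \cdot 51 = \left(-45\right) 51 = -2295$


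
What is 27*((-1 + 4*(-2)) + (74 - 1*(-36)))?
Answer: 2727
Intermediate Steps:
27*((-1 + 4*(-2)) + (74 - 1*(-36))) = 27*((-1 - 8) + (74 + 36)) = 27*(-9 + 110) = 27*101 = 2727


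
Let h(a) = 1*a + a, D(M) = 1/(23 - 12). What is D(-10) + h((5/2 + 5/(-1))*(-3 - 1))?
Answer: 221/11 ≈ 20.091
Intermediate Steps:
D(M) = 1/11
h(a) = 2*a (h(a) = a + a = 2*a)
D(-10) + h((5/2 + 5/(-1))*(-3 - 1)) = 1/11 + 2*((5/2 + 5/(-1))*(-3 - 1)) = 1/11 + 2*((5*(½) + 5*(-1))*(-4)) = 1/11 + 2*((5/2 - 5)*(-4)) = 1/11 + 2*(-5/2*(-4)) = 1/11 + 2*10 = 1/11 + 20 = 221/11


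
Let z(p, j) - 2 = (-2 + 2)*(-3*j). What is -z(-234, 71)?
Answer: -2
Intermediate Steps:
z(p, j) = 2 (z(p, j) = 2 + (-2 + 2)*(-3*j) = 2 + 0*(-3*j) = 2 + 0 = 2)
-z(-234, 71) = -1*2 = -2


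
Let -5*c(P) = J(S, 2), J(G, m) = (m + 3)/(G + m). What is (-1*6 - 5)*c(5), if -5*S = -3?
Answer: 55/13 ≈ 4.2308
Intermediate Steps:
S = 3/5 (S = -1/5*(-3) = 3/5 ≈ 0.60000)
J(G, m) = (3 + m)/(G + m)
c(P) = -5/13 (c(P) = -(3 + 2)/(5*(3/5 + 2)) = -5/(5*13/5) = -5/13)
(-1*6 - 5)*c(5) = (-1*6 - 5)*(-5/13) = (-6 - 5)*(-5/13) = -11*(-5/13) = 55/13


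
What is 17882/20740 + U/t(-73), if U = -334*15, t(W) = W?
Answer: 52606393/757010 ≈ 69.492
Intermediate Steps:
U = -5010
17882/20740 + U/t(-73) = 17882/20740 - 5010/(-73) = 17882*(1/20740) - 5010*(-1/73) = 8941/10370 + 5010/73 = 52606393/757010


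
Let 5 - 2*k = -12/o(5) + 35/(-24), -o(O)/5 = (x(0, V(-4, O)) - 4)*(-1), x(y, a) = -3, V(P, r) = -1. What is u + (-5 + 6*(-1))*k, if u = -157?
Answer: -320267/1680 ≈ -190.64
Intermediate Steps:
o(O) = -35 (o(O) = -5*(-3 - 4)*(-1) = -(-35)*(-1) = -5*7 = -35)
k = 5137/1680 (k = 5/2 - (-12/(-35) + 35/(-24))/2 = 5/2 - (-12*(-1/35) + 35*(-1/24))/2 = 5/2 - (12/35 - 35/24)/2 = 5/2 - ½*(-937/840) = 5/2 + 937/1680 = 5137/1680 ≈ 3.0577)
u + (-5 + 6*(-1))*k = -157 + (-5 + 6*(-1))*(5137/1680) = -157 + (-5 - 6)*(5137/1680) = -157 - 11*5137/1680 = -157 - 56507/1680 = -320267/1680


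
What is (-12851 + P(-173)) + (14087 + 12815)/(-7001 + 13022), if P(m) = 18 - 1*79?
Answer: -77716250/6021 ≈ -12908.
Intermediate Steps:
P(m) = -61 (P(m) = 18 - 79 = -61)
(-12851 + P(-173)) + (14087 + 12815)/(-7001 + 13022) = (-12851 - 61) + (14087 + 12815)/(-7001 + 13022) = -12912 + 26902/6021 = -77716250/6021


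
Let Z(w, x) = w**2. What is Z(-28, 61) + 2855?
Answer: 3639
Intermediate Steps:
Z(-28, 61) + 2855 = (-28)**2 + 2855 = 784 + 2855 = 3639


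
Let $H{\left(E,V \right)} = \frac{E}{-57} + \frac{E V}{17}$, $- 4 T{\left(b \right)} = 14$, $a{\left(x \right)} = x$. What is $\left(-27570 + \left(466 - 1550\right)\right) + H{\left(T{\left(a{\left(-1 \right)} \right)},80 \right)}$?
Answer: $- \frac{55563253}{1938} \approx -28670.0$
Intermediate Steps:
$T{\left(b \right)} = - \frac{7}{2}$ ($T{\left(b \right)} = \left(- \frac{1}{4}\right) 14 = - \frac{7}{2}$)
$H{\left(E,V \right)} = - \frac{E}{57} + \frac{E V}{17}$ ($H{\left(E,V \right)} = E \left(- \frac{1}{57}\right) + E V \frac{1}{17} = - \frac{E}{57} + \frac{E V}{17}$)
$\left(-27570 + \left(466 - 1550\right)\right) + H{\left(T{\left(a{\left(-1 \right)} \right)},80 \right)} = \left(-27570 + \left(466 - 1550\right)\right) + \frac{1}{969} \left(- \frac{7}{2}\right) \left(-17 + 57 \cdot 80\right) = \left(-27570 + \left(466 - 1550\right)\right) + \frac{1}{969} \left(- \frac{7}{2}\right) \left(-17 + 4560\right) = \left(-27570 - 1084\right) + \frac{1}{969} \left(- \frac{7}{2}\right) 4543 = -28654 - \frac{31801}{1938} = - \frac{55563253}{1938}$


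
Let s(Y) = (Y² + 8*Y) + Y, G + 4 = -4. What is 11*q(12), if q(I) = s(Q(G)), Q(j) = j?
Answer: -88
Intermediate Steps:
G = -8 (G = -4 - 4 = -8)
s(Y) = Y² + 9*Y
q(I) = -8 (q(I) = -8*(9 - 8) = -8*1 = -8)
11*q(12) = 11*(-8) = -88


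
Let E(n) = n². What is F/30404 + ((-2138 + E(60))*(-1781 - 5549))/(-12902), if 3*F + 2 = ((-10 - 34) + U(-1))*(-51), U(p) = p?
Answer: 488749666903/588408612 ≈ 830.63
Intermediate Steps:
F = 2293/3 (F = -⅔ + (((-10 - 34) - 1)*(-51))/3 = -⅔ + ((-44 - 1)*(-51))/3 = -⅔ + (-45*(-51))/3 = -⅔ + (⅓)*2295 = -⅔ + 765 = 2293/3 ≈ 764.33)
F/30404 + ((-2138 + E(60))*(-1781 - 5549))/(-12902) = (2293/3)/30404 + ((-2138 + 60²)*(-1781 - 5549))/(-12902) = (2293/3)*(1/30404) + ((-2138 + 3600)*(-7330))*(-1/12902) = 2293/91212 + (1462*(-7330))*(-1/12902) = 2293/91212 - 10716460*(-1/12902) = 2293/91212 + 5358230/6451 = 488749666903/588408612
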